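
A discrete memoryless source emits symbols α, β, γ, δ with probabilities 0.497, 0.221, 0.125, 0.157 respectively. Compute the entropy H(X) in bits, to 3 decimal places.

1.777 bits

H = −Σ pᵢ log₂ pᵢ.
−0.497·log₂(0.497) = 0.5013
−0.221·log₂(0.221) = 0.4813
−0.125·log₂(0.125) = 0.3750
−0.157·log₂(0.157) = 0.4194
Sum ≈ 1.7770 → 1.777 bits.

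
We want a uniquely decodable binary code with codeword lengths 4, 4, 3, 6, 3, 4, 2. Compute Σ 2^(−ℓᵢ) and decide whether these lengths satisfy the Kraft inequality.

With common denominator 2^6 = 64: Σ 2^(−ℓᵢ) = 4/64 + 4/64 + 8/64 + 1/64 + 8/64 + 4/64 + 16/64 = 45/64 = 0.703125.
Kraft's inequality requires Σ ≤ 1; here Σ = 0.703125 ≤ 1, so such a prefix code exists.

0.703125; yes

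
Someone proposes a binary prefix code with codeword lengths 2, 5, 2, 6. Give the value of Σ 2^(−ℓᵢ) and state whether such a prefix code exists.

With common denominator 2^6 = 64: Σ 2^(−ℓᵢ) = 16/64 + 2/64 + 16/64 + 1/64 = 35/64 = 0.546875.
Kraft's inequality requires Σ ≤ 1; here Σ = 0.546875 ≤ 1, so such a prefix code exists.

0.546875; yes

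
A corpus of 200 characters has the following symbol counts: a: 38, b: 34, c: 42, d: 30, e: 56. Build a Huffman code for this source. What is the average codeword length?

2.32 bits/symbol

Probabilities are the counts divided by 200.
Repeatedly combine the two least-probable nodes; the expected code length is the sum of the merged weights.
merge 3/20 + 17/100 → 8/25
merge 19/100 + 21/100 → 2/5
merge 7/25 + 8/25 → 3/5
merge 2/5 + 3/5 → 1
L = 8/25 + 2/5 + 3/5 + 1 = 58/25 = 2.32 bits/symbol.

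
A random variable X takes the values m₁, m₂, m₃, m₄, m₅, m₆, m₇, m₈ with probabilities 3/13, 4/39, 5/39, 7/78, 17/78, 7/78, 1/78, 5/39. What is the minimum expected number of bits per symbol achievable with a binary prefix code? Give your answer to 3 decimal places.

Repeatedly combine the two least-probable nodes; the expected code length is the sum of the merged weights.
merge 1/78 + 7/78 → 4/39
merge 7/78 + 4/39 → 5/26
merge 4/39 + 5/39 → 3/13
merge 5/39 + 5/26 → 25/78
merge 17/78 + 3/13 → 35/78
merge 3/13 + 25/78 → 43/78
merge 35/78 + 43/78 → 1
L = 4/39 + 5/26 + 3/13 + 25/78 + 35/78 + 43/78 + 1 = 37/13 ≈ 2.846 bits/symbol.

2.846 bits/symbol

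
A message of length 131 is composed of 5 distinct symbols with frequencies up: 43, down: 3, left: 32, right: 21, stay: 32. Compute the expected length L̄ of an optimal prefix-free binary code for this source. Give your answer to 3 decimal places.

Probabilities are the counts divided by 131.
Repeatedly combine the two least-probable nodes; the expected code length is the sum of the merged weights.
merge 3/131 + 21/131 → 24/131
merge 24/131 + 32/131 → 56/131
merge 32/131 + 43/131 → 75/131
merge 56/131 + 75/131 → 1
L = 24/131 + 56/131 + 75/131 + 1 = 286/131 ≈ 2.183 bits/symbol.

2.183 bits/symbol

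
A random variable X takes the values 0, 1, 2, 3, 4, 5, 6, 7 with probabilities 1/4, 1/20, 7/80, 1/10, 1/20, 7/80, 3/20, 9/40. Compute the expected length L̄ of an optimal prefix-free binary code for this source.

Repeatedly combine the two least-probable nodes; the expected code length is the sum of the merged weights.
merge 1/20 + 1/20 → 1/10
merge 7/80 + 7/80 → 7/40
merge 1/10 + 1/10 → 1/5
merge 3/20 + 7/40 → 13/40
merge 1/5 + 9/40 → 17/40
merge 1/4 + 13/40 → 23/40
merge 17/40 + 23/40 → 1
L = 1/10 + 7/40 + 1/5 + 13/40 + 17/40 + 23/40 + 1 = 14/5 = 2.8 bits/symbol.

2.8 bits/symbol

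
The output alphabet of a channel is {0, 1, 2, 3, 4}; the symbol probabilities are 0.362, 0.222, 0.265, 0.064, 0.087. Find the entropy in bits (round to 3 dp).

H = −Σ pᵢ log₂ pᵢ.
−0.362·log₂(0.362) = 0.5307
−0.222·log₂(0.222) = 0.4820
−0.265·log₂(0.265) = 0.5077
−0.064·log₂(0.064) = 0.2538
−0.087·log₂(0.087) = 0.3065
Sum ≈ 2.0807 → 2.081 bits.

2.081 bits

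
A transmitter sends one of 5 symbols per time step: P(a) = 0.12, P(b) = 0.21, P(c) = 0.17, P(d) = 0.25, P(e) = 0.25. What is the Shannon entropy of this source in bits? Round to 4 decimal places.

H = −Σ pᵢ log₂ pᵢ.
−0.12·log₂(0.12) = 0.3671
−0.21·log₂(0.21) = 0.4728
−0.17·log₂(0.17) = 0.4346
−0.25·log₂(0.25) = 0.5000
−0.25·log₂(0.25) = 0.5000
Sum ≈ 2.2745 → 2.2745 bits.

2.2745 bits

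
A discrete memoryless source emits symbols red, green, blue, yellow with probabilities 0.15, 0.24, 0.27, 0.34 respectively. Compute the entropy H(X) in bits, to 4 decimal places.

1.9439 bits

H = −Σ pᵢ log₂ pᵢ.
−0.15·log₂(0.15) = 0.4105
−0.24·log₂(0.24) = 0.4941
−0.27·log₂(0.27) = 0.5100
−0.34·log₂(0.34) = 0.5292
Sum ≈ 1.9439 → 1.9439 bits.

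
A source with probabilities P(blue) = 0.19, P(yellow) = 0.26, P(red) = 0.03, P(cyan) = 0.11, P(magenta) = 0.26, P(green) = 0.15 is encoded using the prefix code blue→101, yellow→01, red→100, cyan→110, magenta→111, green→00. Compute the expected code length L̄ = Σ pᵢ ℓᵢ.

L̄ = Σ pᵢ·ℓᵢ = 0.19·3 + 0.26·2 + 0.03·3 + 0.11·3 + 0.26·3 + 0.15·2 = 2.59 bits/symbol.

2.59 bits/symbol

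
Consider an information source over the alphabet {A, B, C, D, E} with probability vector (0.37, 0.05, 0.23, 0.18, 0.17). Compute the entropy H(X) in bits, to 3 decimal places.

2.114 bits

H = −Σ pᵢ log₂ pᵢ.
−0.37·log₂(0.37) = 0.5307
−0.05·log₂(0.05) = 0.2161
−0.23·log₂(0.23) = 0.4877
−0.18·log₂(0.18) = 0.4453
−0.17·log₂(0.17) = 0.4346
Sum ≈ 2.1144 → 2.114 bits.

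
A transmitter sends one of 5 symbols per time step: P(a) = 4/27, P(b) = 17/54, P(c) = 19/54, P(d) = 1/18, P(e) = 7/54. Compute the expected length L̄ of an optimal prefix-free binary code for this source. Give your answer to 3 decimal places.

2.167 bits/symbol

Repeatedly combine the two least-probable nodes; the expected code length is the sum of the merged weights.
merge 1/18 + 7/54 → 5/27
merge 4/27 + 5/27 → 1/3
merge 17/54 + 1/3 → 35/54
merge 19/54 + 35/54 → 1
L = 5/27 + 1/3 + 35/54 + 1 = 13/6 ≈ 2.167 bits/symbol.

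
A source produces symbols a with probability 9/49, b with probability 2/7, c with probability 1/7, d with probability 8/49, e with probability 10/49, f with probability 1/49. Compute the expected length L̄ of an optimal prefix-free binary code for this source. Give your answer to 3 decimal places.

Repeatedly combine the two least-probable nodes; the expected code length is the sum of the merged weights.
merge 1/49 + 1/7 → 8/49
merge 8/49 + 8/49 → 16/49
merge 9/49 + 10/49 → 19/49
merge 2/7 + 16/49 → 30/49
merge 19/49 + 30/49 → 1
L = 8/49 + 16/49 + 19/49 + 30/49 + 1 = 122/49 ≈ 2.490 bits/symbol.

2.490 bits/symbol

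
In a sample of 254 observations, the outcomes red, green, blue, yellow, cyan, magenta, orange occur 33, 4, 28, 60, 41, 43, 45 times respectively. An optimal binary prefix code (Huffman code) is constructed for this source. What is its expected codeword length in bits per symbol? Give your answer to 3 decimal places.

Probabilities are the counts divided by 254.
Repeatedly combine the two least-probable nodes; the expected code length is the sum of the merged weights.
merge 2/127 + 14/127 → 16/127
merge 16/127 + 33/254 → 65/254
merge 41/254 + 43/254 → 42/127
merge 45/254 + 30/127 → 105/254
merge 65/254 + 42/127 → 149/254
merge 105/254 + 149/254 → 1
L = 16/127 + 65/254 + 42/127 + 105/254 + 149/254 + 1 = 689/254 ≈ 2.713 bits/symbol.

2.713 bits/symbol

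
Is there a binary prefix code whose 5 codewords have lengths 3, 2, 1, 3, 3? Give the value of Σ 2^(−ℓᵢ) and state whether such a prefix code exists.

1.125; no

With common denominator 2^3 = 8: Σ 2^(−ℓᵢ) = 1/8 + 2/8 + 4/8 + 1/8 + 1/8 = 9/8 = 1.125.
Kraft's inequality requires Σ ≤ 1; here Σ = 1.125 > 1, so no such prefix code exists.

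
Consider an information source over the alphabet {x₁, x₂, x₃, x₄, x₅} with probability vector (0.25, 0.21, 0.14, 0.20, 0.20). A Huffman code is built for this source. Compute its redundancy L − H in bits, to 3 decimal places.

Entropy H = −Σ p log₂ p ≈ 2.2987 bits.
Huffman merges: 7/50+1/5→17/50; 1/5+21/100→41/100; 1/4+17/50→59/100; 41/100+59/100→1. L = 117/50 ≈ 2.3400.
L − H = 2.3400 − 2.2987 = 0.041 bits.

0.041 bits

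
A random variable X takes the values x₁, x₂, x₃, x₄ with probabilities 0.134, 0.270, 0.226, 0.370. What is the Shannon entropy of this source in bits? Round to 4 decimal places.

H = −Σ pᵢ log₂ pᵢ.
−0.134·log₂(0.134) = 0.3886
−0.270·log₂(0.270) = 0.5100
−0.226·log₂(0.226) = 0.4849
−0.370·log₂(0.370) = 0.5307
Sum ≈ 1.9142 → 1.9142 bits.

1.9142 bits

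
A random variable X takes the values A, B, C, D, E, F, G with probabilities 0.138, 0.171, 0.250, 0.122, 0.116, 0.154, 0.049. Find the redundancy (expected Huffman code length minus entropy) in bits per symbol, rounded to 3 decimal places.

Entropy H = −Σ p log₂ p ≈ 2.6896 bits.
Huffman merges: 49/1000+29/250→33/200; 61/500+69/500→13/50; 77/500+33/200→319/1000; 171/1000+1/4→421/1000; 13/50+319/1000→579/1000; 421/1000+579/1000→1. L = 343/125 ≈ 2.7440.
L − H = 2.7440 − 2.6896 = 0.054 bits.

0.054 bits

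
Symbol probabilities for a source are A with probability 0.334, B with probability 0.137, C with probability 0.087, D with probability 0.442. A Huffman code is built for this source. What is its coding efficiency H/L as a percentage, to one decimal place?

98.1%

Entropy H = −Σ p log₂ p ≈ 1.7484 bits.
Huffman merges: 87/1000+137/1000→28/125; 28/125+167/500→279/500; 221/500+279/500→1. L = 891/500 ≈ 1.7820.
Efficiency = H/L = 1.7484/1.7820 = 98.1%.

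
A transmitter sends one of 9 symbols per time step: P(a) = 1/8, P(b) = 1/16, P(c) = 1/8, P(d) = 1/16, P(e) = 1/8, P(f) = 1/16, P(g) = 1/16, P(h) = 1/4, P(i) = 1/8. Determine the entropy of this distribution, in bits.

3 bits

Each probability is a power of 1/2, so log₂(1/p) is an integer.
H = Σ p·log₂(1/p) = 1/8·3 + 1/16·4 + 1/8·3 + 1/16·4 + 1/8·3 + 1/16·4 + 1/16·4 + 1/4·2 + 1/8·3 = 3 bits.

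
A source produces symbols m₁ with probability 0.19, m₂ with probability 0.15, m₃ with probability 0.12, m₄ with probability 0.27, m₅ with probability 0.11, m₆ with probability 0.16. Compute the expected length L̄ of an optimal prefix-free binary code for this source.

Repeatedly combine the two least-probable nodes; the expected code length is the sum of the merged weights.
merge 11/100 + 3/25 → 23/100
merge 3/20 + 4/25 → 31/100
merge 19/100 + 23/100 → 21/50
merge 27/100 + 31/100 → 29/50
merge 21/50 + 29/50 → 1
L = 23/100 + 31/100 + 21/50 + 29/50 + 1 = 127/50 = 2.54 bits/symbol.

2.54 bits/symbol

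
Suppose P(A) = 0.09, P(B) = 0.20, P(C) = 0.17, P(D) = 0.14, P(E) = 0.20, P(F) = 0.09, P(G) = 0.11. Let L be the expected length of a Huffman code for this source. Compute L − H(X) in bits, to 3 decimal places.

0.044 bits

Entropy H = −Σ p log₂ p ≈ 2.7361 bits.
Huffman merges: 9/100+9/100→9/50; 11/100+7/50→1/4; 17/100+9/50→7/20; 1/5+1/5→2/5; 1/4+7/20→3/5; 2/5+3/5→1. L = 139/50 ≈ 2.7800.
L − H = 2.7800 − 2.7361 = 0.044 bits.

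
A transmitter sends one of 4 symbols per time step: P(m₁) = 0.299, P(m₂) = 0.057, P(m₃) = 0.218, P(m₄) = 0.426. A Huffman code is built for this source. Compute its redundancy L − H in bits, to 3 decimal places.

Entropy H = −Σ p log₂ p ≈ 1.7599 bits.
Huffman merges: 57/1000+109/500→11/40; 11/40+299/1000→287/500; 213/500+287/500→1. L = 1849/1000 ≈ 1.8490.
L − H = 1.8490 − 1.7599 = 0.089 bits.

0.089 bits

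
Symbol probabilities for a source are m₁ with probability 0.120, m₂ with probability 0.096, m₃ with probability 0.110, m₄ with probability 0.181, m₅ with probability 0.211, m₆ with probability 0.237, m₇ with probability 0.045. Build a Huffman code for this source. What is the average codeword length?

2.693 bits/symbol

Repeatedly combine the two least-probable nodes; the expected code length is the sum of the merged weights.
merge 9/200 + 12/125 → 141/1000
merge 11/100 + 3/25 → 23/100
merge 141/1000 + 181/1000 → 161/500
merge 211/1000 + 23/100 → 441/1000
merge 237/1000 + 161/500 → 559/1000
merge 441/1000 + 559/1000 → 1
L = 141/1000 + 23/100 + 161/500 + 441/1000 + 559/1000 + 1 = 2693/1000 = 2.693 bits/symbol.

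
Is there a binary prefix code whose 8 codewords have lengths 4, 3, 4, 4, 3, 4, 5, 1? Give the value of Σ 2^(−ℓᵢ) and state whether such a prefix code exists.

With common denominator 2^5 = 32: Σ 2^(−ℓᵢ) = 2/32 + 4/32 + 2/32 + 2/32 + 4/32 + 2/32 + 1/32 + 16/32 = 33/32 = 1.03125.
Kraft's inequality requires Σ ≤ 1; here Σ = 1.03125 > 1, so no such prefix code exists.

1.03125; no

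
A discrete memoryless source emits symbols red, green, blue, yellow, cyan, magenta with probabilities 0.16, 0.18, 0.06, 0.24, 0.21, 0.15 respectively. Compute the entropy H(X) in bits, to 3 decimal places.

2.489 bits

H = −Σ pᵢ log₂ pᵢ.
−0.16·log₂(0.16) = 0.4230
−0.18·log₂(0.18) = 0.4453
−0.06·log₂(0.06) = 0.2435
−0.24·log₂(0.24) = 0.4941
−0.21·log₂(0.21) = 0.4728
−0.15·log₂(0.15) = 0.4105
Sum ≈ 2.4894 → 2.489 bits.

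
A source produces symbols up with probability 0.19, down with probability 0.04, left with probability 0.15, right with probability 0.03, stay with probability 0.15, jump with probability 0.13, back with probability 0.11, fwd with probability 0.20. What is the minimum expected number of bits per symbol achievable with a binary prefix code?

Repeatedly combine the two least-probable nodes; the expected code length is the sum of the merged weights.
merge 3/100 + 1/25 → 7/100
merge 7/100 + 11/100 → 9/50
merge 13/100 + 3/20 → 7/25
merge 3/20 + 9/50 → 33/100
merge 19/100 + 1/5 → 39/100
merge 7/25 + 33/100 → 61/100
merge 39/100 + 61/100 → 1
L = 7/100 + 9/50 + 7/25 + 33/100 + 39/100 + 61/100 + 1 = 143/50 = 2.86 bits/symbol.

2.86 bits/symbol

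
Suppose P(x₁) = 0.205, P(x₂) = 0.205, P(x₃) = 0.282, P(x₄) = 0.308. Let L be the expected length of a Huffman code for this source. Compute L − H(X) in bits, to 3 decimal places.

Entropy H = −Σ p log₂ p ≈ 1.9757 bits.
Huffman merges: 41/200+41/200→41/100; 141/500+77/250→59/100; 41/100+59/100→1. L = 2 ≈ 2.0000.
L − H = 2.0000 − 1.9757 = 0.024 bits.

0.024 bits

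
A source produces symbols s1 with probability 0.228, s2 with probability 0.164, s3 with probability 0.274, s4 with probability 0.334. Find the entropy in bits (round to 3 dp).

H = −Σ pᵢ log₂ pᵢ.
−0.228·log₂(0.228) = 0.4863
−0.164·log₂(0.164) = 0.4278
−0.274·log₂(0.274) = 0.5118
−0.334·log₂(0.334) = 0.5284
Sum ≈ 1.9542 → 1.954 bits.

1.954 bits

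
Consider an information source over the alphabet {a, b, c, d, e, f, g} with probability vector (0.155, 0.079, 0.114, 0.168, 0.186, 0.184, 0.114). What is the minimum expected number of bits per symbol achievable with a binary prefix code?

Repeatedly combine the two least-probable nodes; the expected code length is the sum of the merged weights.
merge 79/1000 + 57/500 → 193/1000
merge 57/500 + 31/200 → 269/1000
merge 21/125 + 23/125 → 44/125
merge 93/500 + 193/1000 → 379/1000
merge 269/1000 + 44/125 → 621/1000
merge 379/1000 + 621/1000 → 1
L = 193/1000 + 269/1000 + 44/125 + 379/1000 + 621/1000 + 1 = 1407/500 = 2.814 bits/symbol.

2.814 bits/symbol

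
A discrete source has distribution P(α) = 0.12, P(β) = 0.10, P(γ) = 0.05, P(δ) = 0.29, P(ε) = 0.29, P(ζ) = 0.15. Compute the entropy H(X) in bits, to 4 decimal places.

2.3617 bits

H = −Σ pᵢ log₂ pᵢ.
−0.12·log₂(0.12) = 0.3671
−0.10·log₂(0.10) = 0.3322
−0.05·log₂(0.05) = 0.2161
−0.29·log₂(0.29) = 0.5179
−0.29·log₂(0.29) = 0.5179
−0.15·log₂(0.15) = 0.4105
Sum ≈ 2.3617 → 2.3617 bits.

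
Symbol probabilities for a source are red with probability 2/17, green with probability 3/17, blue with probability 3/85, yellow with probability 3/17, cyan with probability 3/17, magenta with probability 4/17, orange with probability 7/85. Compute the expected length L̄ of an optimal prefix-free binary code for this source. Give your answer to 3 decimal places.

Repeatedly combine the two least-probable nodes; the expected code length is the sum of the merged weights.
merge 3/85 + 7/85 → 2/17
merge 2/17 + 2/17 → 4/17
merge 3/17 + 3/17 → 6/17
merge 3/17 + 4/17 → 7/17
merge 4/17 + 6/17 → 10/17
merge 7/17 + 10/17 → 1
L = 2/17 + 4/17 + 6/17 + 7/17 + 10/17 + 1 = 46/17 ≈ 2.706 bits/symbol.

2.706 bits/symbol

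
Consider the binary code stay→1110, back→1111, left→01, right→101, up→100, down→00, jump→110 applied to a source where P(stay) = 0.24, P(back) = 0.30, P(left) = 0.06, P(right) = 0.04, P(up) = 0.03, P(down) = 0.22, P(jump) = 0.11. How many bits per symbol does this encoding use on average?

3.26 bits/symbol

L̄ = Σ pᵢ·ℓᵢ = 0.24·4 + 0.30·4 + 0.06·2 + 0.04·3 + 0.03·3 + 0.22·2 + 0.11·3 = 3.26 bits/symbol.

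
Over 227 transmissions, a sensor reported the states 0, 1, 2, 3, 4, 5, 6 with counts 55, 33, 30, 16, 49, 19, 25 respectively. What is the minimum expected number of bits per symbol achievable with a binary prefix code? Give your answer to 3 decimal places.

Probabilities are the counts divided by 227.
Repeatedly combine the two least-probable nodes; the expected code length is the sum of the merged weights.
merge 16/227 + 19/227 → 35/227
merge 25/227 + 30/227 → 55/227
merge 33/227 + 35/227 → 68/227
merge 49/227 + 55/227 → 104/227
merge 55/227 + 68/227 → 123/227
merge 104/227 + 123/227 → 1
L = 35/227 + 55/227 + 68/227 + 104/227 + 123/227 + 1 = 612/227 ≈ 2.696 bits/symbol.

2.696 bits/symbol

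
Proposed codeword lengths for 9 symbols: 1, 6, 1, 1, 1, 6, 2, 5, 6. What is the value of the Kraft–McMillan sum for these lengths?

2.328125

With common denominator 2^6 = 64: Σ 2^(−ℓᵢ) = 32/64 + 1/64 + 32/64 + 32/64 + 32/64 + 1/64 + 16/64 + 2/64 + 1/64 = 149/64 = 2.328125.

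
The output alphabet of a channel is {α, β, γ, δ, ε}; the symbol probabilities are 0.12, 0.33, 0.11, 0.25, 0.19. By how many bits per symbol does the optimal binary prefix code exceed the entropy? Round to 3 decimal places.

0.030 bits

Entropy H = −Σ p log₂ p ≈ 2.2004 bits.
Huffman merges: 11/100+3/25→23/100; 19/100+23/100→21/50; 1/4+33/100→29/50; 21/50+29/50→1. L = 223/100 ≈ 2.2300.
L − H = 2.2300 − 2.2004 = 0.030 bits.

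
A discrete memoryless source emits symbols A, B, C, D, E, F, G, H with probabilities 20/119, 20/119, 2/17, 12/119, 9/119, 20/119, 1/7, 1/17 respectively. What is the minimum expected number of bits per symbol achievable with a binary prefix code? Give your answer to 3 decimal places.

Repeatedly combine the two least-probable nodes; the expected code length is the sum of the merged weights.
merge 1/17 + 9/119 → 16/119
merge 12/119 + 2/17 → 26/119
merge 16/119 + 1/7 → 33/119
merge 20/119 + 20/119 → 40/119
merge 20/119 + 26/119 → 46/119
merge 33/119 + 40/119 → 73/119
merge 46/119 + 73/119 → 1
L = 16/119 + 26/119 + 33/119 + 40/119 + 46/119 + 73/119 + 1 = 353/119 ≈ 2.966 bits/symbol.

2.966 bits/symbol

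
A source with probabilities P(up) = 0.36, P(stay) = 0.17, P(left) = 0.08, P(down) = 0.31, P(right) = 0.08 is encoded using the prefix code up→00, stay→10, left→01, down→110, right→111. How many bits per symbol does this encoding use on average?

2.39 bits/symbol

L̄ = Σ pᵢ·ℓᵢ = 0.36·2 + 0.17·2 + 0.08·2 + 0.31·3 + 0.08·3 = 2.39 bits/symbol.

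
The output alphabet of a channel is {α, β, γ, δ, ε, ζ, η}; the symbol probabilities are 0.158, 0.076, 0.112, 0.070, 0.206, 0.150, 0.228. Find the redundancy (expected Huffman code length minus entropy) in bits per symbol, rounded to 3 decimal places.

0.020 bits

Entropy H = −Σ p log₂ p ≈ 2.6918 bits.
Huffman merges: 7/100+19/250→73/500; 14/125+73/500→129/500; 3/20+79/500→77/250; 103/500+57/250→217/500; 129/500+77/250→283/500; 217/500+283/500→1. L = 339/125 ≈ 2.7120.
L − H = 2.7120 − 2.6918 = 0.020 bits.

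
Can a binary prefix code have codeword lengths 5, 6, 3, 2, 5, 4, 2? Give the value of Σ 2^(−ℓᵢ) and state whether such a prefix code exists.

With common denominator 2^6 = 64: Σ 2^(−ℓᵢ) = 2/64 + 1/64 + 8/64 + 16/64 + 2/64 + 4/64 + 16/64 = 49/64 = 0.765625.
Kraft's inequality requires Σ ≤ 1; here Σ = 0.765625 ≤ 1, so such a prefix code exists.

0.765625; yes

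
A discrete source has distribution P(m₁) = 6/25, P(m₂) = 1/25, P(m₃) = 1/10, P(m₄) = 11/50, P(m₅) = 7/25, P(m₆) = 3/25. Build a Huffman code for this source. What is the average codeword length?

2.4 bits/symbol

Repeatedly combine the two least-probable nodes; the expected code length is the sum of the merged weights.
merge 1/25 + 1/10 → 7/50
merge 3/25 + 7/50 → 13/50
merge 11/50 + 6/25 → 23/50
merge 13/50 + 7/25 → 27/50
merge 23/50 + 27/50 → 1
L = 7/50 + 13/50 + 23/50 + 27/50 + 1 = 12/5 = 2.4 bits/symbol.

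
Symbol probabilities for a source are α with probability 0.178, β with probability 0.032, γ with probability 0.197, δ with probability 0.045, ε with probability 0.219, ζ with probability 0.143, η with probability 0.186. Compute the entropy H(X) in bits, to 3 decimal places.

H = −Σ pᵢ log₂ pᵢ.
−0.178·log₂(0.178) = 0.4432
−0.032·log₂(0.032) = 0.1589
−0.197·log₂(0.197) = 0.4617
−0.045·log₂(0.045) = 0.2013
−0.219·log₂(0.219) = 0.4798
−0.143·log₂(0.143) = 0.4012
−0.186·log₂(0.186) = 0.4514
Sum ≈ 2.5976 → 2.598 bits.

2.598 bits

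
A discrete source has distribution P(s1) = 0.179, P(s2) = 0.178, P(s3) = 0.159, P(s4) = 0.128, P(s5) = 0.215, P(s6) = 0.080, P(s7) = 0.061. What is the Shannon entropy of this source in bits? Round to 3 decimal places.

H = −Σ pᵢ log₂ pᵢ.
−0.179·log₂(0.179) = 0.4443
−0.178·log₂(0.178) = 0.4432
−0.159·log₂(0.159) = 0.4218
−0.128·log₂(0.128) = 0.3796
−0.215·log₂(0.215) = 0.4768
−0.080·log₂(0.080) = 0.2915
−0.061·log₂(0.061) = 0.2461
Sum ≈ 2.7034 → 2.703 bits.

2.703 bits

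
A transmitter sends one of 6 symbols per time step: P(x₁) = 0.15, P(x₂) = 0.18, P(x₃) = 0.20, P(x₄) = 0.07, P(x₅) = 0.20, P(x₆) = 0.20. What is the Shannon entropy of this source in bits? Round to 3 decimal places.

H = −Σ pᵢ log₂ pᵢ.
−0.15·log₂(0.15) = 0.4105
−0.18·log₂(0.18) = 0.4453
−0.20·log₂(0.20) = 0.4644
−0.07·log₂(0.07) = 0.2686
−0.20·log₂(0.20) = 0.4644
−0.20·log₂(0.20) = 0.4644
Sum ≈ 2.5176 → 2.518 bits.

2.518 bits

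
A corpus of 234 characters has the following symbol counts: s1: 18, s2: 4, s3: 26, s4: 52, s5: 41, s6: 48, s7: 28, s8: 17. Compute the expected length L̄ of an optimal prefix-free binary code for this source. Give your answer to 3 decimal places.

Probabilities are the counts divided by 234.
Repeatedly combine the two least-probable nodes; the expected code length is the sum of the merged weights.
merge 2/117 + 17/234 → 7/78
merge 1/13 + 7/78 → 1/6
merge 1/9 + 14/117 → 3/13
merge 1/6 + 41/234 → 40/117
merge 8/39 + 2/9 → 50/117
merge 3/13 + 40/117 → 67/117
merge 50/117 + 67/117 → 1
L = 7/78 + 1/6 + 3/13 + 40/117 + 50/117 + 67/117 + 1 = 331/117 ≈ 2.829 bits/symbol.

2.829 bits/symbol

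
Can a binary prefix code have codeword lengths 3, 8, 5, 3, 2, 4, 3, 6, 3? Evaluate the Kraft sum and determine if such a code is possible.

0.86328125; yes

With common denominator 2^8 = 256: Σ 2^(−ℓᵢ) = 32/256 + 1/256 + 8/256 + 32/256 + 64/256 + 16/256 + 32/256 + 4/256 + 32/256 = 221/256 = 0.86328125.
Kraft's inequality requires Σ ≤ 1; here Σ = 0.86328125 ≤ 1, so such a prefix code exists.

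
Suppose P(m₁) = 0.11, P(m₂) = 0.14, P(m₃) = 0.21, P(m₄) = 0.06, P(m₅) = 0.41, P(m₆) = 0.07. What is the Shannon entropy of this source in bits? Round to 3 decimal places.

H = −Σ pᵢ log₂ pᵢ.
−0.11·log₂(0.11) = 0.3503
−0.14·log₂(0.14) = 0.3971
−0.21·log₂(0.21) = 0.4728
−0.06·log₂(0.06) = 0.2435
−0.41·log₂(0.41) = 0.5274
−0.07·log₂(0.07) = 0.2686
Sum ≈ 2.2597 → 2.260 bits.

2.260 bits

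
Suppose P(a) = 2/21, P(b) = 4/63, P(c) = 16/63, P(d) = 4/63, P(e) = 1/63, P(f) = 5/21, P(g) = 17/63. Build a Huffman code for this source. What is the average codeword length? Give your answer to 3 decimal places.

Repeatedly combine the two least-probable nodes; the expected code length is the sum of the merged weights.
merge 1/63 + 4/63 → 5/63
merge 4/63 + 5/63 → 1/7
merge 2/21 + 1/7 → 5/21
merge 5/21 + 5/21 → 10/21
merge 16/63 + 17/63 → 11/21
merge 10/21 + 11/21 → 1
L = 5/63 + 1/7 + 5/21 + 10/21 + 11/21 + 1 = 155/63 ≈ 2.460 bits/symbol.

2.460 bits/symbol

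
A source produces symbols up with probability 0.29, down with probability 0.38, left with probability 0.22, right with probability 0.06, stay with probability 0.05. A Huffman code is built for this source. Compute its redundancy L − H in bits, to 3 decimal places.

Entropy H = −Σ p log₂ p ≈ 1.9886 bits.
Huffman merges: 1/20+3/50→11/100; 11/100+11/50→33/100; 29/100+33/100→31/50; 19/50+31/50→1. L = 103/50 ≈ 2.0600.
L − H = 2.0600 − 1.9886 = 0.071 bits.

0.071 bits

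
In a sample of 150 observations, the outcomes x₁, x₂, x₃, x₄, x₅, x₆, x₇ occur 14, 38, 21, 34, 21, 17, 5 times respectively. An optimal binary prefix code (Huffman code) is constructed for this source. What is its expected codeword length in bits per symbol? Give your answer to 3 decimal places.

Probabilities are the counts divided by 150.
Repeatedly combine the two least-probable nodes; the expected code length is the sum of the merged weights.
merge 1/30 + 7/75 → 19/150
merge 17/150 + 19/150 → 6/25
merge 7/50 + 7/50 → 7/25
merge 17/75 + 6/25 → 7/15
merge 19/75 + 7/25 → 8/15
merge 7/15 + 8/15 → 1
L = 19/150 + 6/25 + 7/25 + 7/15 + 8/15 + 1 = 397/150 ≈ 2.647 bits/symbol.

2.647 bits/symbol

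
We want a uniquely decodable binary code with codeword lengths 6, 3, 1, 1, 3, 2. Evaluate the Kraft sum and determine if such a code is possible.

With common denominator 2^6 = 64: Σ 2^(−ℓᵢ) = 1/64 + 8/64 + 32/64 + 32/64 + 8/64 + 16/64 = 97/64 = 1.515625.
Kraft's inequality requires Σ ≤ 1; here Σ = 1.515625 > 1, so no such prefix code exists.

1.515625; no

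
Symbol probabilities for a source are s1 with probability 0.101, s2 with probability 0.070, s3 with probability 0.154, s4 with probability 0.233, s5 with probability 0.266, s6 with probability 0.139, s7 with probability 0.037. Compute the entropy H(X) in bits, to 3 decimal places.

2.588 bits

H = −Σ pᵢ log₂ pᵢ.
−0.101·log₂(0.101) = 0.3341
−0.070·log₂(0.070) = 0.2686
−0.154·log₂(0.154) = 0.4156
−0.233·log₂(0.233) = 0.4897
−0.266·log₂(0.266) = 0.5082
−0.139·log₂(0.139) = 0.3957
−0.037·log₂(0.037) = 0.1760
Sum ≈ 2.5878 → 2.588 bits.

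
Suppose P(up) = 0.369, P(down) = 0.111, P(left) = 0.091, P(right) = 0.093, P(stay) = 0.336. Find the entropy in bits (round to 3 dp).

H = −Σ pᵢ log₂ pᵢ.
−0.369·log₂(0.369) = 0.5307
−0.111·log₂(0.111) = 0.3520
−0.091·log₂(0.091) = 0.3147
−0.093·log₂(0.093) = 0.3187
−0.336·log₂(0.336) = 0.5287
Sum ≈ 2.0448 → 2.045 bits.

2.045 bits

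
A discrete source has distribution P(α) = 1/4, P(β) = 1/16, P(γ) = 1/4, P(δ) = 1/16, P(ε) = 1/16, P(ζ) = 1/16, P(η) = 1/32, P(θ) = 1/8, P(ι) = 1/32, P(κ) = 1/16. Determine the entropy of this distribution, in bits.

2.9375 bits

Each probability is a power of 1/2, so log₂(1/p) is an integer.
H = Σ p·log₂(1/p) = 1/4·2 + 1/16·4 + 1/4·2 + 1/16·4 + 1/16·4 + 1/16·4 + 1/32·5 + 1/8·3 + 1/32·5 + 1/16·4 = 2.9375 bits.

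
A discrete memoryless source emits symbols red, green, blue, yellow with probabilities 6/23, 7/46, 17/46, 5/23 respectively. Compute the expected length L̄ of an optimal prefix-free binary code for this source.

Repeatedly combine the two least-probable nodes; the expected code length is the sum of the merged weights.
merge 7/46 + 5/23 → 17/46
merge 6/23 + 17/46 → 29/46
merge 17/46 + 29/46 → 1
L = 17/46 + 29/46 + 1 = 2 bits/symbol.

2 bits/symbol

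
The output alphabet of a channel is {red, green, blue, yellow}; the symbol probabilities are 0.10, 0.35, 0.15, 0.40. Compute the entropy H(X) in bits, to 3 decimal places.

1.802 bits

H = −Σ pᵢ log₂ pᵢ.
−0.10·log₂(0.10) = 0.3322
−0.35·log₂(0.35) = 0.5301
−0.15·log₂(0.15) = 0.4105
−0.40·log₂(0.40) = 0.5288
Sum ≈ 1.8016 → 1.802 bits.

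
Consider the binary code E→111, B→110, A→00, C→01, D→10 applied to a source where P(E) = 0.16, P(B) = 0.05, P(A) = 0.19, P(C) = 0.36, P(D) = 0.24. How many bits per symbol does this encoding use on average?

2.21 bits/symbol

L̄ = Σ pᵢ·ℓᵢ = 0.16·3 + 0.05·3 + 0.19·2 + 0.36·2 + 0.24·2 = 2.21 bits/symbol.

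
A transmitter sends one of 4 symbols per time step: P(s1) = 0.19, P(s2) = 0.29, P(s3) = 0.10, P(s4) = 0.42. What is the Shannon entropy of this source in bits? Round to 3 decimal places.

H = −Σ pᵢ log₂ pᵢ.
−0.19·log₂(0.19) = 0.4552
−0.29·log₂(0.29) = 0.5179
−0.10·log₂(0.10) = 0.3322
−0.42·log₂(0.42) = 0.5256
Sum ≈ 1.8310 → 1.831 bits.

1.831 bits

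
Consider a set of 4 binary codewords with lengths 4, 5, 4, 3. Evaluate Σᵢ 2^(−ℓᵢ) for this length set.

0.28125

With common denominator 2^5 = 32: Σ 2^(−ℓᵢ) = 2/32 + 1/32 + 2/32 + 4/32 = 9/32 = 0.28125.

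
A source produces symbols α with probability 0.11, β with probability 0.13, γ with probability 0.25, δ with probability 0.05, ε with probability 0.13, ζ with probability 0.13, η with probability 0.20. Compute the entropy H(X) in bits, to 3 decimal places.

2.679 bits

H = −Σ pᵢ log₂ pᵢ.
−0.11·log₂(0.11) = 0.3503
−0.13·log₂(0.13) = 0.3826
−0.25·log₂(0.25) = 0.5000
−0.05·log₂(0.05) = 0.2161
−0.13·log₂(0.13) = 0.3826
−0.13·log₂(0.13) = 0.3826
−0.20·log₂(0.20) = 0.4644
Sum ≈ 2.6787 → 2.679 bits.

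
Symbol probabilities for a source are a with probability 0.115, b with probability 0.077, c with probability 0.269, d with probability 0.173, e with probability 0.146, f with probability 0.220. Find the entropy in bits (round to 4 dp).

2.4770 bits

H = −Σ pᵢ log₂ pᵢ.
−0.115·log₂(0.115) = 0.3588
−0.077·log₂(0.077) = 0.2848
−0.269·log₂(0.269) = 0.5096
−0.173·log₂(0.173) = 0.4379
−0.146·log₂(0.146) = 0.4053
−0.220·log₂(0.220) = 0.4806
Sum ≈ 2.4770 → 2.4770 bits.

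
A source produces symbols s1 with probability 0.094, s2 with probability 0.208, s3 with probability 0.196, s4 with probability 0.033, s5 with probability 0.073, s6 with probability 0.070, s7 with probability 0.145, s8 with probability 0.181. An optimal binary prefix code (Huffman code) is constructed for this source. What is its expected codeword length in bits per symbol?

Repeatedly combine the two least-probable nodes; the expected code length is the sum of the merged weights.
merge 33/1000 + 7/100 → 103/1000
merge 73/1000 + 47/500 → 167/1000
merge 103/1000 + 29/200 → 31/125
merge 167/1000 + 181/1000 → 87/250
merge 49/250 + 26/125 → 101/250
merge 31/125 + 87/250 → 149/250
merge 101/250 + 149/250 → 1
L = 103/1000 + 167/1000 + 31/125 + 87/250 + 101/250 + 149/250 + 1 = 1433/500 = 2.866 bits/symbol.

2.866 bits/symbol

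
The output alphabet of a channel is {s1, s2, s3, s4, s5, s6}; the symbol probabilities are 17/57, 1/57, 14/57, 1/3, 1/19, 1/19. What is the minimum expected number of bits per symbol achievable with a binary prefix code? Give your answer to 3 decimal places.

Repeatedly combine the two least-probable nodes; the expected code length is the sum of the merged weights.
merge 1/57 + 1/19 → 4/57
merge 1/19 + 4/57 → 7/57
merge 7/57 + 14/57 → 7/19
merge 17/57 + 1/3 → 12/19
merge 7/19 + 12/19 → 1
L = 4/57 + 7/57 + 7/19 + 12/19 + 1 = 125/57 ≈ 2.193 bits/symbol.

2.193 bits/symbol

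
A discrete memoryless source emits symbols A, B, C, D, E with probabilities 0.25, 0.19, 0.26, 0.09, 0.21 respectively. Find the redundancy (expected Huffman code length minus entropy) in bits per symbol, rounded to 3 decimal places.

0.034 bits

Entropy H = −Σ p log₂ p ≈ 2.2460 bits.
Huffman merges: 9/100+19/100→7/25; 21/100+1/4→23/50; 13/50+7/25→27/50; 23/50+27/50→1. L = 57/25 ≈ 2.2800.
L − H = 2.2800 − 2.2460 = 0.034 bits.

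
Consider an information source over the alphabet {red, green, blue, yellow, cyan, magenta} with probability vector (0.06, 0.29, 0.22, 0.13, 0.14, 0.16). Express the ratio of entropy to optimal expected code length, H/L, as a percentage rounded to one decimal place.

98.2%

Entropy H = −Σ p log₂ p ≈ 2.4448 bits.
Huffman merges: 3/50+13/100→19/100; 7/50+4/25→3/10; 19/100+11/50→41/100; 29/100+3/10→59/100; 41/100+59/100→1. L = 249/100 ≈ 2.4900.
Efficiency = H/L = 2.4448/2.4900 = 98.2%.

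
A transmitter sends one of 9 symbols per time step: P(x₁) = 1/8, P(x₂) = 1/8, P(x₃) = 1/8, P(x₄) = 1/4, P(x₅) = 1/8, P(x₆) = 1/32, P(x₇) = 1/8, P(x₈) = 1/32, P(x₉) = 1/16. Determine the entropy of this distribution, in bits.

2.9375 bits

Each probability is a power of 1/2, so log₂(1/p) is an integer.
H = Σ p·log₂(1/p) = 1/8·3 + 1/8·3 + 1/8·3 + 1/4·2 + 1/8·3 + 1/32·5 + 1/8·3 + 1/32·5 + 1/16·4 = 2.9375 bits.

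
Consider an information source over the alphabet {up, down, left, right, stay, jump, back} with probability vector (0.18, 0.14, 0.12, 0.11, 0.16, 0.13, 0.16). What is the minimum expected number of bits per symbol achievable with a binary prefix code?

2.82 bits/symbol

Repeatedly combine the two least-probable nodes; the expected code length is the sum of the merged weights.
merge 11/100 + 3/25 → 23/100
merge 13/100 + 7/50 → 27/100
merge 4/25 + 4/25 → 8/25
merge 9/50 + 23/100 → 41/100
merge 27/100 + 8/25 → 59/100
merge 41/100 + 59/100 → 1
L = 23/100 + 27/100 + 8/25 + 41/100 + 59/100 + 1 = 141/50 = 2.82 bits/symbol.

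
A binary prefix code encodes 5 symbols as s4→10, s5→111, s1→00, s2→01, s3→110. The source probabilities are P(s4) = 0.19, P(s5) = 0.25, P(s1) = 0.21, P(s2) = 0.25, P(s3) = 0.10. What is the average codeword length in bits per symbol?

L̄ = Σ pᵢ·ℓᵢ = 0.19·2 + 0.25·3 + 0.21·2 + 0.25·2 + 0.10·3 = 2.35 bits/symbol.

2.35 bits/symbol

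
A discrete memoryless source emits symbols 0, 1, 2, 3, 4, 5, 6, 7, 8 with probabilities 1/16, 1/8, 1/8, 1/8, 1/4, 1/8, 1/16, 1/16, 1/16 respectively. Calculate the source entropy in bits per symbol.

3 bits

Each probability is a power of 1/2, so log₂(1/p) is an integer.
H = Σ p·log₂(1/p) = 1/16·4 + 1/8·3 + 1/8·3 + 1/8·3 + 1/4·2 + 1/8·3 + 1/16·4 + 1/16·4 + 1/16·4 = 3 bits.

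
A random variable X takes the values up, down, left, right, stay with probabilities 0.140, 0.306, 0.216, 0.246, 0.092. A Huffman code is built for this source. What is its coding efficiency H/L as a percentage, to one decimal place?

Entropy H = −Σ p log₂ p ≈ 2.2118 bits.
Huffman merges: 23/250+7/50→29/125; 27/125+29/125→56/125; 123/500+153/500→69/125; 56/125+69/125→1. L = 279/125 ≈ 2.2320.
Efficiency = H/L = 2.2118/2.2320 = 99.1%.

99.1%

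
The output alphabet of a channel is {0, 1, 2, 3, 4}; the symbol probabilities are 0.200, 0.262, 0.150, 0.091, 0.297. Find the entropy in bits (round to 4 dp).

H = −Σ pᵢ log₂ pᵢ.
−0.200·log₂(0.200) = 0.4644
−0.262·log₂(0.262) = 0.5063
−0.150·log₂(0.150) = 0.4105
−0.091·log₂(0.091) = 0.3147
−0.297·log₂(0.297) = 0.5202
Sum ≈ 2.2161 → 2.2161 bits.

2.2161 bits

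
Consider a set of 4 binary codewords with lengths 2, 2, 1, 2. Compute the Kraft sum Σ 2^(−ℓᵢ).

1.25

With common denominator 2^2 = 4: Σ 2^(−ℓᵢ) = 1/4 + 1/4 + 2/4 + 1/4 = 5/4 = 1.25.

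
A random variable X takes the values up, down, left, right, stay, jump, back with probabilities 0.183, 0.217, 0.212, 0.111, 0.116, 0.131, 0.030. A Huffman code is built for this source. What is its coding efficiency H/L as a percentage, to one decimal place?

Entropy H = −Σ p log₂ p ≈ 2.6495 bits.
Huffman merges: 3/100+111/1000→141/1000; 29/250+131/1000→247/1000; 141/1000+183/1000→81/250; 53/250+217/1000→429/1000; 247/1000+81/250→571/1000; 429/1000+571/1000→1. L = 339/125 ≈ 2.7120.
Efficiency = H/L = 2.6495/2.7120 = 97.7%.

97.7%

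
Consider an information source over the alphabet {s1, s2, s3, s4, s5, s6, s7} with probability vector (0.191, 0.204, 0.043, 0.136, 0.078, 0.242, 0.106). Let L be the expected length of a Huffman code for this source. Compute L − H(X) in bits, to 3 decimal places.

Entropy H = −Σ p log₂ p ≈ 2.6363 bits.
Huffman merges: 43/1000+39/500→121/1000; 53/500+121/1000→227/1000; 17/125+191/1000→327/1000; 51/250+227/1000→431/1000; 121/500+327/1000→569/1000; 431/1000+569/1000→1. L = 107/40 ≈ 2.6750.
L − H = 2.6750 − 2.6363 = 0.039 bits.

0.039 bits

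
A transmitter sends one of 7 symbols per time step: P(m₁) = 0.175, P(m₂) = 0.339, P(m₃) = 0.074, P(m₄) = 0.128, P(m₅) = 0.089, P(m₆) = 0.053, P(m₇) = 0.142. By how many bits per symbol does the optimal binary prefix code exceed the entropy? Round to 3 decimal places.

0.051 bits

Entropy H = −Σ p log₂ p ≈ 2.5618 bits.
Huffman merges: 53/1000+37/500→127/1000; 89/1000+127/1000→27/125; 16/125+71/500→27/100; 7/40+27/125→391/1000; 27/100+339/1000→609/1000; 391/1000+609/1000→1. L = 2613/1000 ≈ 2.6130.
L − H = 2.6130 − 2.5618 = 0.051 bits.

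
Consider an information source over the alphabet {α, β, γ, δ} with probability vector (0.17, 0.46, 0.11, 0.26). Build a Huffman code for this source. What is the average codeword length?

1.82 bits/symbol

Repeatedly combine the two least-probable nodes; the expected code length is the sum of the merged weights.
merge 11/100 + 17/100 → 7/25
merge 13/50 + 7/25 → 27/50
merge 23/50 + 27/50 → 1
L = 7/25 + 27/50 + 1 = 91/50 = 1.82 bits/symbol.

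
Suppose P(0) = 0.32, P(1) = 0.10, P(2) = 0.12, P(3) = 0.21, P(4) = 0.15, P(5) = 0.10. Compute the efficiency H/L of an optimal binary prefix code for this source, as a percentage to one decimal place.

98.8%

Entropy H = −Σ p log₂ p ≈ 2.4409 bits.
Huffman merges: 1/10+1/10→1/5; 3/25+3/20→27/100; 1/5+21/100→41/100; 27/100+8/25→59/100; 41/100+59/100→1. L = 247/100 ≈ 2.4700.
Efficiency = H/L = 2.4409/2.4700 = 98.8%.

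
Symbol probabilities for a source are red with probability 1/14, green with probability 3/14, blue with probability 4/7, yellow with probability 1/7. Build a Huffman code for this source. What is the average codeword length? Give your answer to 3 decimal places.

1.643 bits/symbol

Repeatedly combine the two least-probable nodes; the expected code length is the sum of the merged weights.
merge 1/14 + 1/7 → 3/14
merge 3/14 + 3/14 → 3/7
merge 3/7 + 4/7 → 1
L = 3/14 + 3/7 + 1 = 23/14 ≈ 1.643 bits/symbol.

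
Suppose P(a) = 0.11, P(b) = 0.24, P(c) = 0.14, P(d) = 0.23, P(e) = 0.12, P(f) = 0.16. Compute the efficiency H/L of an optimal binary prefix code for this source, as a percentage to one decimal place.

99.6%

Entropy H = −Σ p log₂ p ≈ 2.5193 bits.
Huffman merges: 11/100+3/25→23/100; 7/50+4/25→3/10; 23/100+23/100→23/50; 6/25+3/10→27/50; 23/50+27/50→1. L = 253/100 ≈ 2.5300.
Efficiency = H/L = 2.5193/2.5300 = 99.6%.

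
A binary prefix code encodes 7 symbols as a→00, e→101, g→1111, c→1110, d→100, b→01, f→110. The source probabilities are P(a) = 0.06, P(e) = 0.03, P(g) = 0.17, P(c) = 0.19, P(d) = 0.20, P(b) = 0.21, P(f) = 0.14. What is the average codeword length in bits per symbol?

L̄ = Σ pᵢ·ℓᵢ = 0.06·2 + 0.03·3 + 0.17·4 + 0.19·4 + 0.20·3 + 0.21·2 + 0.14·3 = 3.09 bits/symbol.

3.09 bits/symbol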